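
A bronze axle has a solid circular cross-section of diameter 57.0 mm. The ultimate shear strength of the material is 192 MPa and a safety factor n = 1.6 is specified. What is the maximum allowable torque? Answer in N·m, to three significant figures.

τ_allow = 192/1.6 = 120.0 MPa.
For a solid shaft T_allow = τ_allow·πd³/16; πd³/16 = π×57.0³/16 = 36360 mm³.
T_allow = 120.0×36360 = 4.364×10^6 N·mm = 4364 N·m.

T_allow = 4360 N·m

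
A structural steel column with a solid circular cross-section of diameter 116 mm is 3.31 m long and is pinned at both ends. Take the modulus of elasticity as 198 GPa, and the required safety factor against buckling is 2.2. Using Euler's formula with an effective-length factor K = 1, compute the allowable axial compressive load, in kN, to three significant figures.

I = πd⁴/64 = π×116⁴/64 = 8.888×10^6 mm⁴.
Effective length L_e = KL = 1×3.31 m = 3310 mm.
Euler critical load P_cr = π²EI/L_e² = π²×198000×8.888×10^6/3310² = 1.585×10^6 N.
P_allow = P_cr/n = 1.585×10^6/2.2 = 720600 N.

P_allow = 721 kN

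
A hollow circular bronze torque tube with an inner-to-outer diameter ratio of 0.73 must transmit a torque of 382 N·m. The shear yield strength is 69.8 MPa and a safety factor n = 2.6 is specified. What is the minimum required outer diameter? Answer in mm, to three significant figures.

τ_allow = 69.8/2.6 = 26.85 MPa.
For a hollow shaft τ = 16T/[πd_o³(1−k⁴)] with k = 0.73, so 1−k⁴ = 0.7160.
d_o³ = 16T/[π τ_allow (1−k⁴)] = 16×382000/(π×26.85×0.7160) = 101200 mm³.
d_o = 46.60 mm.

d_o = 46.6 mm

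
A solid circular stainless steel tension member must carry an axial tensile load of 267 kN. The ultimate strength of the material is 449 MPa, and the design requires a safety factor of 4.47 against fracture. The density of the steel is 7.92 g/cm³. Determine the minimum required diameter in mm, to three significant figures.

d = 58.2 mm

Allowable stress σ_allow = 449/4.47 = 100.4 MPa.
Required area A = F/σ_allow = 267000/100.4 = 2658 mm².
A = πd²/4 → d = √(4A/π) = 58.18 mm.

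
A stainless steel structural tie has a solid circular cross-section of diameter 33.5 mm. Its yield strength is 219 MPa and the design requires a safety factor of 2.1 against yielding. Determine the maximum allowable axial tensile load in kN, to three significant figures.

σ_allow = 219/2.1 = 104.3 MPa.
A = πd²/4 = π×33.5²/4 = 881.4 mm².
F_allow = σ_allow × A = 104.3×881.4 = 91920 N.

F_allow = 91.9 kN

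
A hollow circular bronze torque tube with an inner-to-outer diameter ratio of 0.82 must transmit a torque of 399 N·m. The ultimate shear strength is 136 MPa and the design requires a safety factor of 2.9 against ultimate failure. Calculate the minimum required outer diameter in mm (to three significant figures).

τ_allow = 136/2.9 = 46.90 MPa.
For a hollow shaft τ = 16T/[πd_o³(1−k⁴)] with k = 0.82, so 1−k⁴ = 0.5479.
d_o³ = 16T/[π τ_allow (1−k⁴)] = 16×399000/(π×46.90×0.5479) = 79090 mm³.
d_o = 42.92 mm.

d_o = 42.9 mm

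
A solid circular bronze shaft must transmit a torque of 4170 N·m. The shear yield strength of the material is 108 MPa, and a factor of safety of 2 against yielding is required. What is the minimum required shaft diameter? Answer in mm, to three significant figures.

Allowable shear stress τ_allow = 108/2 = 54.00 MPa.
For a solid shaft τ = 16T/(πd³), so d³ = 16T/(π τ_allow) = 16×4170000/(π×54.00) = 393300 mm³.
d = (393300)^(1/3) = 73.27 mm.

d = 73.3 mm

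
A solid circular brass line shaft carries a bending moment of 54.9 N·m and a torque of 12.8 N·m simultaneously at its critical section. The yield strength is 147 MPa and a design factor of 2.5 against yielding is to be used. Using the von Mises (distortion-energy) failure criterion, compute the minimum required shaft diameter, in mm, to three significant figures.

σ_allow = σ_y/n = 147/2.5 = 58.80 MPa.
For a solid shaft σ_b = 32M/(πd³) and τ = 16T/(πd³), so the von Mises stress is σ' = (16/πd³)·√(4M²+3T²).
√(4M²+3T²) = √(4×(54900)² + 3×(12800)²) = 112000 N·mm.
d³ = 16×112000/(π×58.80) = 9702 mm³.
d = 21.33 mm.

d = 21.3 mm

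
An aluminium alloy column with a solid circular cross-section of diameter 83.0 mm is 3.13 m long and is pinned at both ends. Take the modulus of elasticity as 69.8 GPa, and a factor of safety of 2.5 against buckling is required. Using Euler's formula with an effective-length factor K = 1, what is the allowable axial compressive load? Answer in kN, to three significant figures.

I = πd⁴/64 = π×83.0⁴/64 = 2.330×10^6 mm⁴.
Effective length L_e = KL = 1×3.13 m = 3130 mm.
Euler critical load P_cr = π²EI/L_e² = π²×69800×2.330×10^6/3130² = 163800 N.
P_allow = P_cr/n = 163800/2.5 = 65530 N.

P_allow = 65.5 kN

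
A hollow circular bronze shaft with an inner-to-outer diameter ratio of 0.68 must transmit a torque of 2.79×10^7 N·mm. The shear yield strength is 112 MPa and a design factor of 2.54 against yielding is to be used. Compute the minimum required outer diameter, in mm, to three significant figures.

d_o = 160 mm

τ_allow = 112/2.54 = 44.09 MPa.
For a hollow shaft τ = 16T/[πd_o³(1−k⁴)] with k = 0.68, so 1−k⁴ = 0.7862.
d_o³ = 16T/[π τ_allow (1−k⁴)] = 16×2.7900×10^7/(π×44.09×0.7862) = 4.099×10^6 mm³.
d_o = 160.0 mm.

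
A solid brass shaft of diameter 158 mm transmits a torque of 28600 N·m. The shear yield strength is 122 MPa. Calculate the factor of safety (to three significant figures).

n = 3.30

τ = 16T/(πd³) = 16×2.8600×10^7/(π×158³) = 36.93 MPa.
n = τ_limit/τ = 122/36.93 = 3.304.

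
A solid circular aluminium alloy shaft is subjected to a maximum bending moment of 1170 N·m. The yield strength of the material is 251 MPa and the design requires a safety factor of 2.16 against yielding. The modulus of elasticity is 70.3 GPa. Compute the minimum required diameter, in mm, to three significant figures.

σ_allow = 251/2.16 = 116.2 MPa.
For a solid circular section σ = 32M/(πd³), so d³ = 32M/(π σ_allow) = 32×1170000/(π×116.2) = 102600 mm³.
d = 46.81 mm.

d = 46.8 mm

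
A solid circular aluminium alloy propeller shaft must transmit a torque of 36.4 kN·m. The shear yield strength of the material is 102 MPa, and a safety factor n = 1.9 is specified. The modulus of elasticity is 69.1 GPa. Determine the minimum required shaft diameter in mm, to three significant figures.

Allowable shear stress τ_allow = 102/1.9 = 53.68 MPa.
For a solid shaft τ = 16T/(πd³), so d³ = 16T/(π τ_allow) = 16×3.6400×10^7/(π×53.68) = 3.453×10^6 mm³.
d = (3.453×10^6)^(1/3) = 151.2 mm.

d = 151 mm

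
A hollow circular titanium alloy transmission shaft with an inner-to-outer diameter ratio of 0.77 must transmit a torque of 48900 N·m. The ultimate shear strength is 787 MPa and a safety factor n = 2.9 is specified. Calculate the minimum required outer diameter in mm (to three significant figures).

τ_allow = 787/2.9 = 271.4 MPa.
For a hollow shaft τ = 16T/[πd_o³(1−k⁴)] with k = 0.77, so 1−k⁴ = 0.6485.
d_o³ = 16T/[π τ_allow (1−k⁴)] = 16×4.8900×10^7/(π×271.4×0.6485) = 1.415×10^6 mm³.
d_o = 112.3 mm.

d_o = 112 mm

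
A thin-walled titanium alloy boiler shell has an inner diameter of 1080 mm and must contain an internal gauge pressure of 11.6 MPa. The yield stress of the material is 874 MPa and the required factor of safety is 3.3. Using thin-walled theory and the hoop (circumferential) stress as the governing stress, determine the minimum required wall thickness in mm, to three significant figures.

t = 23.7 mm

σ_allow = 874/3.3 = 264.8 MPa.
Hoop stress σ_h = pD/(2t), so t = pD/(2σ_allow) = 11.6×1080/(2×264.8) = 23.65 mm.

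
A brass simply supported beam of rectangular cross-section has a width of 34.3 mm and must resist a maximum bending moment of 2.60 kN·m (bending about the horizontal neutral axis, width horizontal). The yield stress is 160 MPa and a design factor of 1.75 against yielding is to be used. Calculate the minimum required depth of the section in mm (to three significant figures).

h = 70.5 mm

σ_allow = 160/1.75 = 91.43 MPa.
For a rectangular section σ = 6M/(bh²), so h² = 6M/(b σ_allow) = 6×2600000/(34.3×91.43) = 4974 mm².
h = 70.53 mm.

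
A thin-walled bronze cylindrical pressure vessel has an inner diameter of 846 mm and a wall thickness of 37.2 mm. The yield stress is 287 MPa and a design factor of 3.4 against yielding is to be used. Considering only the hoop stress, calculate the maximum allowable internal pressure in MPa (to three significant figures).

p_allow = 7.42 MPa

σ_allow = 287/3.4 = 84.41 MPa.
σ_h = pD/(2t) → p_allow = 2σ_allow t/D = 2×84.41×37.2/846 = 7.423 MPa.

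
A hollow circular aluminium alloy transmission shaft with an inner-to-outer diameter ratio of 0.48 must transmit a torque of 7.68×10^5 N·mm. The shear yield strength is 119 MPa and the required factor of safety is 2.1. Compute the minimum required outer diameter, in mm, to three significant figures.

d_o = 41.8 mm

τ_allow = 119/2.1 = 56.67 MPa.
For a hollow shaft τ = 16T/[πd_o³(1−k⁴)] with k = 0.48, so 1−k⁴ = 0.9469.
d_o³ = 16T/[π τ_allow (1−k⁴)] = 16×768000/(π×56.67×0.9469) = 72890 mm³.
d_o = 41.77 mm.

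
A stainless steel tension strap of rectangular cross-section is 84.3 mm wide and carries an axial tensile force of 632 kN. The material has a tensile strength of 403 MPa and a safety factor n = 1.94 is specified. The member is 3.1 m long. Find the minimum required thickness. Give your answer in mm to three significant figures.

σ_allow = 403/1.94 = 207.7 MPa.
Required area A = F/σ_allow = 632000/207.7 = 3042 mm².
t = A/w = 3042/84.3 = 36.09 mm.

t = 36.1 mm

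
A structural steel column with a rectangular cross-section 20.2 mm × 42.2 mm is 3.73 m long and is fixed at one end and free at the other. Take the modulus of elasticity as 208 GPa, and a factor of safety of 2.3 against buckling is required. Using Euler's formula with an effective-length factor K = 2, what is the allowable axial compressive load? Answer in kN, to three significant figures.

Buckling occurs about the weak axis: I_min = h·b³/12 = 42.2×20.2³/12 = 28990 mm⁴ (b = 20.2 mm is the smaller dimension).
Effective length L_e = KL = 2×3.73 m = 7460 mm.
Euler critical load P_cr = π²EI/L_e² = π²×208000×28990/7460² = 1069 N.
P_allow = P_cr/n = 1069/2.3 = 464.9 N.

P_allow = 0.465 kN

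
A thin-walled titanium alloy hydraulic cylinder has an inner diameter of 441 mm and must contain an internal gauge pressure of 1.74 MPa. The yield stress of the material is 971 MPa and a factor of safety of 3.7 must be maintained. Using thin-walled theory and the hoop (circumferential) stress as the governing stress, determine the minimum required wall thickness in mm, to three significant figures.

t = 1.46 mm

σ_allow = 971/3.7 = 262.4 MPa.
Hoop stress σ_h = pD/(2t), so t = pD/(2σ_allow) = 1.74×441/(2×262.4) = 1.462 mm.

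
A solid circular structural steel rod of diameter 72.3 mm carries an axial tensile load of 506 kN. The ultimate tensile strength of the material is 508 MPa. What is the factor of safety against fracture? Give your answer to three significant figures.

n = 4.12

A = πd²/4 = 4106 mm².
σ = F/A = 506000/4106 = 123.2 MPa.
n = 508/123.2 = 4.122.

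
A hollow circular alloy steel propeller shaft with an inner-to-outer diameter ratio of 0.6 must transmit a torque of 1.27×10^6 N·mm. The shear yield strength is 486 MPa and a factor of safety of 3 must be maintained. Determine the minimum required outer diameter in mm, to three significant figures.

τ_allow = 486/3 = 162.0 MPa.
For a hollow shaft τ = 16T/[πd_o³(1−k⁴)] with k = 0.6, so 1−k⁴ = 0.8704.
d_o³ = 16T/[π τ_allow (1−k⁴)] = 16×1270000/(π×162.0×0.8704) = 45870 mm³.
d_o = 35.80 mm.

d_o = 35.8 mm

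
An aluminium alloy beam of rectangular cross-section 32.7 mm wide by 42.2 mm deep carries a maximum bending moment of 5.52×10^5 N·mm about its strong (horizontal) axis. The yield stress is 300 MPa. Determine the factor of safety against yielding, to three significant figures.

Section modulus S = bh²/6 = 32.7×42.2²/6 = 9706 mm³.
σ = M/S = 552000/9706 = 56.87 MPa.
n = 300/56.87 = 5.275.

n = 5.27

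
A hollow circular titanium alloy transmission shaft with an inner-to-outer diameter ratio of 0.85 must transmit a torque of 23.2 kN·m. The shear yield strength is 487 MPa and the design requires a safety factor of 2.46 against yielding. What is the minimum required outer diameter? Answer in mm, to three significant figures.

τ_allow = 487/2.46 = 198.0 MPa.
For a hollow shaft τ = 16T/[πd_o³(1−k⁴)] with k = 0.85, so 1−k⁴ = 0.4780.
d_o³ = 16T/[π τ_allow (1−k⁴)] = 16×2.3200×10^7/(π×198.0×0.4780) = 1.249×10^6 mm³.
d_o = 107.7 mm.

d_o = 108 mm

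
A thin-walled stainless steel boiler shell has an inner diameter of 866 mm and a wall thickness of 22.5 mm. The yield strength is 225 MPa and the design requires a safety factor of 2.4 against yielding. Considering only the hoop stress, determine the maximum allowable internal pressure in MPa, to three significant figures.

σ_allow = 225/2.4 = 93.75 MPa.
σ_h = pD/(2t) → p_allow = 2σ_allow t/D = 2×93.75×22.5/866 = 4.872 MPa.

p_allow = 4.87 MPa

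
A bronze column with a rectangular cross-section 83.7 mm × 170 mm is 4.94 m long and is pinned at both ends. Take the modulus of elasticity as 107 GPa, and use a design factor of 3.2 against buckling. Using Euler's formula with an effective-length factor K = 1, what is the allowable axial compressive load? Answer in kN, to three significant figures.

Buckling occurs about the weak axis: I_min = h·b³/12 = 170×83.7³/12 = 8.307×10^6 mm⁴ (b = 83.7 mm is the smaller dimension).
Effective length L_e = KL = 1×4.94 m = 4940 mm.
Euler critical load P_cr = π²EI/L_e² = π²×107000×8.307×10^6/4940² = 359500 N.
P_allow = P_cr/n = 359500/3.2 = 112300 N.

P_allow = 112 kN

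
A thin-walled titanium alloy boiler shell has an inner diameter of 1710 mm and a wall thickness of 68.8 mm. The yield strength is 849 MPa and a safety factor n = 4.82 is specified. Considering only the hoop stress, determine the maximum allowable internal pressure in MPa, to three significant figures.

σ_allow = 849/4.82 = 176.1 MPa.
σ_h = pD/(2t) → p_allow = 2σ_allow t/D = 2×176.1×68.8/1710 = 14.17 MPa.

p_allow = 14.2 MPa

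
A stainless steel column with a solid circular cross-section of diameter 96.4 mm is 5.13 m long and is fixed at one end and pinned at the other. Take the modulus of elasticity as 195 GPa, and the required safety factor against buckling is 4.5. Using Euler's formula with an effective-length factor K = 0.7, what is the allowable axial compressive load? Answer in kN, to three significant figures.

P_allow = 141 kN

I = πd⁴/64 = π×96.4⁴/64 = 4.239×10^6 mm⁴.
Effective length L_e = KL = 0.7×5.13 m = 3591 mm.
Euler critical load P_cr = π²EI/L_e² = π²×195000×4.239×10^6/3591² = 632700 N.
P_allow = P_cr/n = 632700/4.5 = 140600 N.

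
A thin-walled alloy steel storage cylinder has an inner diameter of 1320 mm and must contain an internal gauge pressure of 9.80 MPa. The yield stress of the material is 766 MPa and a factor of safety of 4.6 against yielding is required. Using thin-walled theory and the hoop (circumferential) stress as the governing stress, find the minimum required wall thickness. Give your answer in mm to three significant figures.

σ_allow = 766/4.6 = 166.5 MPa.
Hoop stress σ_h = pD/(2t), so t = pD/(2σ_allow) = 9.80×1320/(2×166.5) = 38.84 mm.

t = 38.8 mm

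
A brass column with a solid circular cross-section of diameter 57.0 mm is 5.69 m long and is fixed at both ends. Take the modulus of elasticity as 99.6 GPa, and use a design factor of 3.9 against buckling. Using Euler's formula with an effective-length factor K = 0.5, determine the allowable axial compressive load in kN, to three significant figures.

I = πd⁴/64 = π×57.0⁴/64 = 518200 mm⁴.
Effective length L_e = KL = 0.5×5.69 m = 2845 mm.
Euler critical load P_cr = π²EI/L_e² = π²×99600×518200/2845² = 62930 N.
P_allow = P_cr/n = 62930/3.9 = 16140 N.

P_allow = 16.1 kN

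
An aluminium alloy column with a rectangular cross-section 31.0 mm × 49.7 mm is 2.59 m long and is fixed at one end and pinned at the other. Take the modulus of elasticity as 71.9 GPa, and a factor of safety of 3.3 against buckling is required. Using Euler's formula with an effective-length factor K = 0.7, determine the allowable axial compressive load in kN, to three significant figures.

P_allow = 8.07 kN

Buckling occurs about the weak axis: I_min = h·b³/12 = 49.7×31.0³/12 = 123400 mm⁴ (b = 31.0 mm is the smaller dimension).
Effective length L_e = KL = 0.7×2.59 m = 1813 mm.
Euler critical load P_cr = π²EI/L_e² = π²×71900×123400/1813² = 26640 N.
P_allow = P_cr/n = 26640/3.3 = 8072 N.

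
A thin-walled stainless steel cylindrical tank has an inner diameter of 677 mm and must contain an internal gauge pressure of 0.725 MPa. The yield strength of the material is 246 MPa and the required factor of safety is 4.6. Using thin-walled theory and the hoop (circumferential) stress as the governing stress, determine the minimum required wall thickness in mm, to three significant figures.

σ_allow = 246/4.6 = 53.48 MPa.
Hoop stress σ_h = pD/(2t), so t = pD/(2σ_allow) = 0.725×677/(2×53.48) = 4.589 mm.

t = 4.59 mm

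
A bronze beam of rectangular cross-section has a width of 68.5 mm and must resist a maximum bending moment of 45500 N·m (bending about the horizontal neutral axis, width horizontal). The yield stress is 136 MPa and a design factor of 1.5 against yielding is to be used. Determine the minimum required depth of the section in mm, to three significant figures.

σ_allow = 136/1.5 = 90.67 MPa.
For a rectangular section σ = 6M/(bh²), so h² = 6M/(b σ_allow) = 6×4.5500×10^7/(68.5×90.67) = 43960 mm².
h = 209.7 mm.

h = 210 mm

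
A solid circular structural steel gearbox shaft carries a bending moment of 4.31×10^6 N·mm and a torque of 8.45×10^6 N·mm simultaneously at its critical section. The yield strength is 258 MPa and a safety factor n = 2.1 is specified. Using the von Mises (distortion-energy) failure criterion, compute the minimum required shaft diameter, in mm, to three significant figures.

d = 89.0 mm

σ_allow = σ_y/n = 258/2.1 = 122.9 MPa.
For a solid shaft σ_b = 32M/(πd³) and τ = 16T/(πd³), so the von Mises stress is σ' = (16/πd³)·√(4M²+3T²).
√(4M²+3T²) = √(4×(4.310×10^6)² + 3×(8.450×10^6)²) = 1.699×10^7 N·mm.
d³ = 16×1.699×10^7/(π×122.9) = 704100 mm³.
d = 88.96 mm.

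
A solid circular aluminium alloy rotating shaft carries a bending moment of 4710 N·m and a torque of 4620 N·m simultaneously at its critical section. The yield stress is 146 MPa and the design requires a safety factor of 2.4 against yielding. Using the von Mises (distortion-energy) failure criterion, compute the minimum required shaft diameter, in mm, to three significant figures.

d = 101 mm

σ_allow = σ_y/n = 146/2.4 = 60.83 MPa.
For a solid shaft σ_b = 32M/(πd³) and τ = 16T/(πd³), so the von Mises stress is σ' = (16/πd³)·√(4M²+3T²).
√(4M²+3T²) = √(4×(4.710×10^6)² + 3×(4.620×10^6)²) = 1.236×10^7 N·mm.
d³ = 16×1.236×10^7/(π×60.83) = 1.035×10^6 mm³.
d = 101.1 mm.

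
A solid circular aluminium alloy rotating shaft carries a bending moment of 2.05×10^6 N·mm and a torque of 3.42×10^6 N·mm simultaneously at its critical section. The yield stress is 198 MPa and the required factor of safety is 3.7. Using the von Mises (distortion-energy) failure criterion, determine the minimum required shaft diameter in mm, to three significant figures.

σ_allow = σ_y/n = 198/3.7 = 53.51 MPa.
For a solid shaft σ_b = 32M/(πd³) and τ = 16T/(πd³), so the von Mises stress is σ' = (16/πd³)·√(4M²+3T²).
√(4M²+3T²) = √(4×(2.050×10^6)² + 3×(3.420×10^6)²) = 7.204×10^6 N·mm.
d³ = 16×7.204×10^6/(π×53.51) = 685600 mm³.
d = 88.18 mm.

d = 88.2 mm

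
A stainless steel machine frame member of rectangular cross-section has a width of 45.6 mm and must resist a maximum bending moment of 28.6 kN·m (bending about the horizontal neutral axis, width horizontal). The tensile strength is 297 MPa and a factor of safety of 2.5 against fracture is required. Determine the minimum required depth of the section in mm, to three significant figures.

h = 178 mm

σ_allow = 297/2.5 = 118.8 MPa.
For a rectangular section σ = 6M/(bh²), so h² = 6M/(b σ_allow) = 6×2.8600×10^7/(45.6×118.8) = 31680 mm².
h = 178.0 mm.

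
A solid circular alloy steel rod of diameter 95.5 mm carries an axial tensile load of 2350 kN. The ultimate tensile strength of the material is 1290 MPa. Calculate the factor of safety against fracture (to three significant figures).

A = πd²/4 = 7163 mm².
σ = F/A = 2350000/7163 = 328.1 MPa.
n = 1290/328.1 = 3.932.

n = 3.93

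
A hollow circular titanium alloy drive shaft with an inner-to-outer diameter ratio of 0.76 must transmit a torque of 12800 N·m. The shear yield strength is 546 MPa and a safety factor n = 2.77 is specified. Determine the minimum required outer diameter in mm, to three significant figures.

τ_allow = 546/2.77 = 197.1 MPa.
For a hollow shaft τ = 16T/[πd_o³(1−k⁴)] with k = 0.76, so 1−k⁴ = 0.6664.
d_o³ = 16T/[π τ_allow (1−k⁴)] = 16×1.2800×10^7/(π×197.1×0.6664) = 496300 mm³.
d_o = 79.17 mm.

d_o = 79.2 mm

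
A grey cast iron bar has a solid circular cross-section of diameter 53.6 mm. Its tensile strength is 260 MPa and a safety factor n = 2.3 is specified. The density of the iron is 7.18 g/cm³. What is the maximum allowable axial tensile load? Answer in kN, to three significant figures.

F_allow = 255 kN

σ_allow = 260/2.3 = 113.0 MPa.
A = πd²/4 = π×53.6²/4 = 2256 mm².
F_allow = σ_allow × A = 113.0×2256 = 255100 N.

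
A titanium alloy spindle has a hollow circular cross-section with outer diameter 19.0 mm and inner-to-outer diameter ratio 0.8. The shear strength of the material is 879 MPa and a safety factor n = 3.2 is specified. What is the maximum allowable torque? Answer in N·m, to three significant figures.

T_allow = 218 N·m

τ_allow = 879/3.2 = 274.7 MPa.
For a hollow shaft T_allow = τ_allow·πd_o³(1−k⁴)/16 with 1−k⁴ = 0.5904, so πd_o³(1−k⁴)/16 = 795.1 mm³.
T_allow = 274.7×795.1 = 218400 N·mm = 218.4 N·m.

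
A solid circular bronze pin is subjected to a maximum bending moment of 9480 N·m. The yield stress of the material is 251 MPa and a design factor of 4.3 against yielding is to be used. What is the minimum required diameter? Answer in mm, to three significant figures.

σ_allow = 251/4.3 = 58.37 MPa.
For a solid circular section σ = 32M/(πd³), so d³ = 32M/(π σ_allow) = 32×9480000/(π×58.37) = 1.654×10^6 mm³.
d = 118.3 mm.

d = 118 mm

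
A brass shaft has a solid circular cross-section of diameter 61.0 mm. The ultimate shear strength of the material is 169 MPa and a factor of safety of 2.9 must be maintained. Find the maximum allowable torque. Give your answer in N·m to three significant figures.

τ_allow = 169/2.9 = 58.28 MPa.
For a solid shaft T_allow = τ_allow·πd³/16; πd³/16 = π×61.0³/16 = 44570 mm³.
T_allow = 58.28×44570 = 2.597×10^6 N·mm = 2597 N·m.

T_allow = 2600 N·m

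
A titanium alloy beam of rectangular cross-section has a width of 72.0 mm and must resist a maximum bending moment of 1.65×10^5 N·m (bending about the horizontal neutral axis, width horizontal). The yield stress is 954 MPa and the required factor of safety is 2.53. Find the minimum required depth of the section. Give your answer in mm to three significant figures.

σ_allow = 954/2.53 = 377.1 MPa.
For a rectangular section σ = 6M/(bh²), so h² = 6M/(b σ_allow) = 6×1.6500×10^8/(72.0×377.1) = 36460 mm².
h = 191.0 mm.

h = 191 mm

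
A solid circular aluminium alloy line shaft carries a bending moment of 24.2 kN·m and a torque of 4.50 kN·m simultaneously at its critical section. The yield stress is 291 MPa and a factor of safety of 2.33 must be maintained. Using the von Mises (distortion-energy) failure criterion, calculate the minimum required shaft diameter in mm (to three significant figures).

d = 126 mm

σ_allow = σ_y/n = 291/2.33 = 124.9 MPa.
For a solid shaft σ_b = 32M/(πd³) and τ = 16T/(πd³), so the von Mises stress is σ' = (16/πd³)·√(4M²+3T²).
√(4M²+3T²) = √(4×(2.420×10^7)² + 3×(4.500×10^6)²) = 4.902×10^7 N·mm.
d³ = 16×4.902×10^7/(π×124.9) = 1.999×10^6 mm³.
d = 126.0 mm.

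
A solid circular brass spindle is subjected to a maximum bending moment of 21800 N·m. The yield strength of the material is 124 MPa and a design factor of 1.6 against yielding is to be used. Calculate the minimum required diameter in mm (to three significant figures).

σ_allow = 124/1.6 = 77.50 MPa.
For a solid circular section σ = 32M/(πd³), so d³ = 32M/(π σ_allow) = 32×2.1800×10^7/(π×77.50) = 2.865×10^6 mm³.
d = 142.0 mm.

d = 142 mm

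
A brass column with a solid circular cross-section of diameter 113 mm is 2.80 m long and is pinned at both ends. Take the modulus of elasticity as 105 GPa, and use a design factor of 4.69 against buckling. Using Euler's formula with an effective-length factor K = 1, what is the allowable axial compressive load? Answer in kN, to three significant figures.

P_allow = 226 kN

I = πd⁴/64 = π×113⁴/64 = 8.004×10^6 mm⁴.
Effective length L_e = KL = 1×2.80 m = 2800 mm.
Euler critical load P_cr = π²EI/L_e² = π²×105000×8.004×10^6/2800² = 1.058×10^6 N.
P_allow = P_cr/n = 1.058×10^6/4.69 = 225600 N.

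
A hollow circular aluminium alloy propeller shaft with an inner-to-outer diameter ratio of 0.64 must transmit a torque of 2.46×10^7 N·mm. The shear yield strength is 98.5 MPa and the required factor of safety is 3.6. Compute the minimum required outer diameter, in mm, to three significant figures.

d_o = 177 mm

τ_allow = 98.5/3.6 = 27.36 MPa.
For a hollow shaft τ = 16T/[πd_o³(1−k⁴)] with k = 0.64, so 1−k⁴ = 0.8322.
d_o³ = 16T/[π τ_allow (1−k⁴)] = 16×2.4600×10^7/(π×27.36×0.8322) = 5.502×10^6 mm³.
d_o = 176.5 mm.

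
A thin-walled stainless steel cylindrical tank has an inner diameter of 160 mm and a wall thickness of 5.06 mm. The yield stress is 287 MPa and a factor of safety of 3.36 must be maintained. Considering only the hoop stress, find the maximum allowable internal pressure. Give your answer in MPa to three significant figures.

σ_allow = 287/3.36 = 85.42 MPa.
σ_h = pD/(2t) → p_allow = 2σ_allow t/D = 2×85.42×5.06/160 = 5.403 MPa.

p_allow = 5.40 MPa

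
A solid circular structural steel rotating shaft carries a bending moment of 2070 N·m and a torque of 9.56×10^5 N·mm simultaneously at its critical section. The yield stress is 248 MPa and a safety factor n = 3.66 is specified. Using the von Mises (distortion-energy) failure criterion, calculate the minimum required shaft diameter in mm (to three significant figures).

d = 69.5 mm

σ_allow = σ_y/n = 248/3.66 = 67.76 MPa.
For a solid shaft σ_b = 32M/(πd³) and τ = 16T/(πd³), so the von Mises stress is σ' = (16/πd³)·√(4M²+3T²).
√(4M²+3T²) = √(4×(2.070×10^6)² + 3×(956000)²) = 4.459×10^6 N·mm.
d³ = 16×4.459×10^6/(π×67.76) = 335100 mm³.
d = 69.46 mm.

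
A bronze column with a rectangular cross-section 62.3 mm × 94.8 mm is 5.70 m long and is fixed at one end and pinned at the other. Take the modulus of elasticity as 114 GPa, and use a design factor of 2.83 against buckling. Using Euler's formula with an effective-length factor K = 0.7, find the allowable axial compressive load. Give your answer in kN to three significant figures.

P_allow = 47.7 kN

Buckling occurs about the weak axis: I_min = h·b³/12 = 94.8×62.3³/12 = 1.910×10^6 mm⁴ (b = 62.3 mm is the smaller dimension).
Effective length L_e = KL = 0.7×5.70 m = 3990 mm.
Euler critical load P_cr = π²EI/L_e² = π²×114000×1.910×10^6/3990² = 135000 N.
P_allow = P_cr/n = 135000/2.83 = 47700 N.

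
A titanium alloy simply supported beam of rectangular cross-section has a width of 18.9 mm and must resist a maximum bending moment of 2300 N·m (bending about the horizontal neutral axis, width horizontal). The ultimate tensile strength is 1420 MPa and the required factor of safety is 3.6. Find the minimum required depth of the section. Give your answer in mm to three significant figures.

σ_allow = 1420/3.6 = 394.4 MPa.
For a rectangular section σ = 6M/(bh²), so h² = 6M/(b σ_allow) = 6×2300000/(18.9×394.4) = 1851 mm².
h = 43.02 mm.

h = 43.0 mm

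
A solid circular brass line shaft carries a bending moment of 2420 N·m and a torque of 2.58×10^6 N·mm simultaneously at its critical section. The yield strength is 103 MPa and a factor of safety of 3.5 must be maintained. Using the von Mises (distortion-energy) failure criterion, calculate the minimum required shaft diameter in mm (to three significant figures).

d = 104 mm

σ_allow = σ_y/n = 103/3.5 = 29.43 MPa.
For a solid shaft σ_b = 32M/(πd³) and τ = 16T/(πd³), so the von Mises stress is σ' = (16/πd³)·√(4M²+3T²).
√(4M²+3T²) = √(4×(2.420×10^6)² + 3×(2.580×10^6)²) = 6.587×10^6 N·mm.
d³ = 16×6.587×10^6/(π×29.43) = 1.140×10^6 mm³.
d = 104.5 mm.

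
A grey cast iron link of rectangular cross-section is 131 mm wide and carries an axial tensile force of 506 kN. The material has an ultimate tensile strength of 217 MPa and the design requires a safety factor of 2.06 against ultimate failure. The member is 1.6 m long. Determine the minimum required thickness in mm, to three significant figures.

σ_allow = 217/2.06 = 105.3 MPa.
Required area A = F/σ_allow = 506000/105.3 = 4804 mm².
t = A/w = 4804/131 = 36.67 mm.

t = 36.7 mm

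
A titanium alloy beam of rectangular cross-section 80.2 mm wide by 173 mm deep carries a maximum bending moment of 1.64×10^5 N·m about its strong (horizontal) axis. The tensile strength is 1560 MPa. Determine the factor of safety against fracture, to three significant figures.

n = 3.81

Section modulus S = bh²/6 = 80.2×173²/6 = 400100 mm³.
σ = M/S = 1.6400×10^8/400100 = 409.9 MPa.
n = 1560/409.9 = 3.805.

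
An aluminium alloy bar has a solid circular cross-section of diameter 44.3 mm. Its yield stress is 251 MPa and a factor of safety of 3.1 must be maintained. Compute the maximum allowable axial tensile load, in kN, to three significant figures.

σ_allow = 251/3.1 = 80.97 MPa.
A = πd²/4 = π×44.3²/4 = 1541 mm².
F_allow = σ_allow × A = 80.97×1541 = 124800 N.

F_allow = 125 kN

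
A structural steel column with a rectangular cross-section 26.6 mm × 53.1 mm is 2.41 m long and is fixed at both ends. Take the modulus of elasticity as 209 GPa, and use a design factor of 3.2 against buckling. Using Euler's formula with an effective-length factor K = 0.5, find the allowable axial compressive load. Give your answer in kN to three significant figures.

P_allow = 37.0 kN

Buckling occurs about the weak axis: I_min = h·b³/12 = 53.1×26.6³/12 = 83280 mm⁴ (b = 26.6 mm is the smaller dimension).
Effective length L_e = KL = 0.5×2.41 m = 1205 mm.
Euler critical load P_cr = π²EI/L_e² = π²×209000×83280/1205² = 118300 N.
P_allow = P_cr/n = 118300/3.2 = 36970 N.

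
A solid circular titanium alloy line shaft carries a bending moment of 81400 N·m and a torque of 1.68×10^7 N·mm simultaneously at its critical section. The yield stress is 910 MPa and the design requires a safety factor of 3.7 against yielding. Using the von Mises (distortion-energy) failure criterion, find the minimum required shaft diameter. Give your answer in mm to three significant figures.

d = 151 mm

σ_allow = σ_y/n = 910/3.7 = 245.9 MPa.
For a solid shaft σ_b = 32M/(πd³) and τ = 16T/(πd³), so the von Mises stress is σ' = (16/πd³)·√(4M²+3T²).
√(4M²+3T²) = √(4×(8.140×10^7)² + 3×(1.680×10^7)²) = 1.654×10^8 N·mm.
d³ = 16×1.654×10^8/(π×245.9) = 3.425×10^6 mm³.
d = 150.7 mm.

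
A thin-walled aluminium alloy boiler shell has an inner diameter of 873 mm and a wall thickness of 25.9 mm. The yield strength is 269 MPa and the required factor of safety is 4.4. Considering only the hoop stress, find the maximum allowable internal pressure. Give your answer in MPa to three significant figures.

p_allow = 3.63 MPa

σ_allow = 269/4.4 = 61.14 MPa.
σ_h = pD/(2t) → p_allow = 2σ_allow t/D = 2×61.14×25.9/873 = 3.628 MPa.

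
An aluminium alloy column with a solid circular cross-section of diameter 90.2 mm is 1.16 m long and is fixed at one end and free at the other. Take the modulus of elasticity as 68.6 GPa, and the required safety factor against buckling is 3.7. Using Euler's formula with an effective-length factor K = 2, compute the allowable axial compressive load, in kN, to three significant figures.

P_allow = 110 kN

I = πd⁴/64 = π×90.2⁴/64 = 3.249×10^6 mm⁴.
Effective length L_e = KL = 2×1.16 m = 2320 mm.
Euler critical load P_cr = π²EI/L_e² = π²×68600×3.249×10^6/2320² = 408700 N.
P_allow = P_cr/n = 408700/3.7 = 110500 N.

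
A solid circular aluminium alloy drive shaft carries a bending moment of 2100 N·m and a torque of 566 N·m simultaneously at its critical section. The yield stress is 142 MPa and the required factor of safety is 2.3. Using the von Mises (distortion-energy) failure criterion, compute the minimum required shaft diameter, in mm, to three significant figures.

d = 70.9 mm

σ_allow = σ_y/n = 142/2.3 = 61.74 MPa.
For a solid shaft σ_b = 32M/(πd³) and τ = 16T/(πd³), so the von Mises stress is σ' = (16/πd³)·√(4M²+3T²).
√(4M²+3T²) = √(4×(2.100×10^6)² + 3×(566000)²) = 4.313×10^6 N·mm.
d³ = 16×4.313×10^6/(π×61.74) = 355800 mm³.
d = 70.86 mm.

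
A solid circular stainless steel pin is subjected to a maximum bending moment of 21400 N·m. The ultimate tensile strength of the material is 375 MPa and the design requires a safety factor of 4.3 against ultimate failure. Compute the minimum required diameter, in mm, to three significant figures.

σ_allow = 375/4.3 = 87.21 MPa.
For a solid circular section σ = 32M/(πd³), so d³ = 32M/(π σ_allow) = 32×2.1400×10^7/(π×87.21) = 2.499×10^6 mm³.
d = 135.7 mm.

d = 136 mm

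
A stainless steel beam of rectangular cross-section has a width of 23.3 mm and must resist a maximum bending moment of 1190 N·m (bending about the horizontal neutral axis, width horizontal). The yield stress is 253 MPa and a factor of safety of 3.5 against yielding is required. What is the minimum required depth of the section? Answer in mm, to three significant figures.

h = 65.1 mm

σ_allow = 253/3.5 = 72.29 MPa.
For a rectangular section σ = 6M/(bh²), so h² = 6M/(b σ_allow) = 6×1190000/(23.3×72.29) = 4239 mm².
h = 65.11 mm.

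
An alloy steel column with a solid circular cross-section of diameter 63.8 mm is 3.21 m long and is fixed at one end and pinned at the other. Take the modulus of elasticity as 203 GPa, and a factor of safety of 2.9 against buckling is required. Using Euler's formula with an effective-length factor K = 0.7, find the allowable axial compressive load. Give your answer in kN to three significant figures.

I = πd⁴/64 = π×63.8⁴/64 = 813300 mm⁴.
Effective length L_e = KL = 0.7×3.21 m = 2247 mm.
Euler critical load P_cr = π²EI/L_e² = π²×203000×813300/2247² = 322700 N.
P_allow = P_cr/n = 322700/2.9 = 111300 N.

P_allow = 111 kN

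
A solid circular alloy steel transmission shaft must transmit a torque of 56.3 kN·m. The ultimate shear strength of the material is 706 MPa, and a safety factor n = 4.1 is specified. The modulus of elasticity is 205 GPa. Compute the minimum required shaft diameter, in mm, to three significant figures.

d = 119 mm

Allowable shear stress τ_allow = 706/4.1 = 172.2 MPa.
For a solid shaft τ = 16T/(πd³), so d³ = 16T/(π τ_allow) = 16×5.6300×10^7/(π×172.2) = 1.665×10^6 mm³.
d = (1.665×10^6)^(1/3) = 118.5 mm.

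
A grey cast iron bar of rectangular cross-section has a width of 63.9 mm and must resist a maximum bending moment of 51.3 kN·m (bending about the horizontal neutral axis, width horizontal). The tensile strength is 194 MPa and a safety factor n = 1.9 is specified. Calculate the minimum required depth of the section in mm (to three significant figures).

h = 217 mm

σ_allow = 194/1.9 = 102.1 MPa.
For a rectangular section σ = 6M/(bh²), so h² = 6M/(b σ_allow) = 6×5.1300×10^7/(63.9×102.1) = 47180 mm².
h = 217.2 mm.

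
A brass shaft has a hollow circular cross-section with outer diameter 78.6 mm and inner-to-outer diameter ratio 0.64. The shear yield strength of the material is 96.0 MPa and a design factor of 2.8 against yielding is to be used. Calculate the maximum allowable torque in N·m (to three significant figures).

τ_allow = 96.0/2.8 = 34.29 MPa.
For a hollow shaft T_allow = τ_allow·πd_o³(1−k⁴)/16 with 1−k⁴ = 0.8322, so πd_o³(1−k⁴)/16 = 79350 mm³.
T_allow = 34.29×79350 = 2.721×10^6 N·mm = 2721 N·m.

T_allow = 2720 N·m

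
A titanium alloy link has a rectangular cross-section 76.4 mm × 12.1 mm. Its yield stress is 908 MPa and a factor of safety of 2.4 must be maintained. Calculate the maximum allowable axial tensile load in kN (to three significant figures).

F_allow = 350 kN

σ_allow = 908/2.4 = 378.3 MPa.
A = 76.4×12.1 = 924.4 mm².
F_allow = σ_allow × A = 378.3×924.4 = 349700 N.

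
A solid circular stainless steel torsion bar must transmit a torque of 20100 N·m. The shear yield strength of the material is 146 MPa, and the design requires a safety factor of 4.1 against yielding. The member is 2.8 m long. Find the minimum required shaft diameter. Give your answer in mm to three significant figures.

d = 142 mm

Allowable shear stress τ_allow = 146/4.1 = 35.61 MPa.
For a solid shaft τ = 16T/(πd³), so d³ = 16T/(π τ_allow) = 16×2.0100×10^7/(π×35.61) = 2.875×10^6 mm³.
d = (2.875×10^6)^(1/3) = 142.2 mm.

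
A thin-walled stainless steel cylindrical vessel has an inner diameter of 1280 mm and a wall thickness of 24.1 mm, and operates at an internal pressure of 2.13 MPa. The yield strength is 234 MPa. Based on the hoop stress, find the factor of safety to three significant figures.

n = 4.14

σ_h = pD/(2t) = 2.13×1280/(2×24.1) = 56.56 MPa.
n = 234/56.56 = 4.137.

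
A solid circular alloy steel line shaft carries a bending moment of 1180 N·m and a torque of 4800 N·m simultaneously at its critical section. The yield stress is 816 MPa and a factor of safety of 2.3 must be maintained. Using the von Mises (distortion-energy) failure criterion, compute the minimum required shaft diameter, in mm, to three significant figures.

d = 49.9 mm

σ_allow = σ_y/n = 816/2.3 = 354.8 MPa.
For a solid shaft σ_b = 32M/(πd³) and τ = 16T/(πd³), so the von Mises stress is σ' = (16/πd³)·√(4M²+3T²).
√(4M²+3T²) = √(4×(1.180×10^6)² + 3×(4.800×10^6)²) = 8.642×10^6 N·mm.
d³ = 16×8.642×10^6/(π×354.8) = 124100 mm³.
d = 49.87 mm.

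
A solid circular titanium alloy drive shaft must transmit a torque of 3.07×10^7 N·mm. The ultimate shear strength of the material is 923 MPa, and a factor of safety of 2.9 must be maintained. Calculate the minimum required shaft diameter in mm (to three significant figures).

d = 78.9 mm

Allowable shear stress τ_allow = 923/2.9 = 318.3 MPa.
For a solid shaft τ = 16T/(πd³), so d³ = 16T/(π τ_allow) = 16×3.0700×10^7/(π×318.3) = 491300 mm³.
d = (491300)^(1/3) = 78.90 mm.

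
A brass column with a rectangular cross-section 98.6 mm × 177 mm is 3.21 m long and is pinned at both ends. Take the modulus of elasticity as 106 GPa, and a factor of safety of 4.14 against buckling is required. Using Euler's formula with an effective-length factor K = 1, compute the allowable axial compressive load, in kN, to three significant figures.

Buckling occurs about the weak axis: I_min = h·b³/12 = 177×98.6³/12 = 1.414×10^7 mm⁴ (b = 98.6 mm is the smaller dimension).
Effective length L_e = KL = 1×3.21 m = 3210 mm.
Euler critical load P_cr = π²EI/L_e² = π²×106000×1.414×10^7/3210² = 1.436×10^6 N.
P_allow = P_cr/n = 1.436×10^6/4.14 = 346800 N.

P_allow = 347 kN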